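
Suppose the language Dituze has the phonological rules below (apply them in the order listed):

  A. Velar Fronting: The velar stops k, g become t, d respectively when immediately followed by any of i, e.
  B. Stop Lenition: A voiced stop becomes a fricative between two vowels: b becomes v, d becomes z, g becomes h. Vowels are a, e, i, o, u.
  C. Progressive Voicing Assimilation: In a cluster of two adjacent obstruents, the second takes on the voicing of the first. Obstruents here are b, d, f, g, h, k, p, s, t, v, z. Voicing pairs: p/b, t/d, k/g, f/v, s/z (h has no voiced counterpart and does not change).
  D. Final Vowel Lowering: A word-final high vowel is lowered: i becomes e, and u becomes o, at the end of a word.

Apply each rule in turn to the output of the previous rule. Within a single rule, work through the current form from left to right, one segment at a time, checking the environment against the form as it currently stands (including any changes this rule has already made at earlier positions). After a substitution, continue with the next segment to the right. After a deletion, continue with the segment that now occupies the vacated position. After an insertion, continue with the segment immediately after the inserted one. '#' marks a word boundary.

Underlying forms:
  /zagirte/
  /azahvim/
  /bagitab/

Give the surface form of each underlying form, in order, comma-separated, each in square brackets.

[zazirte], [azahfim], [bazitab]

/zagirte/:
  A Velar Fronting: [zagirte] → [zadirte]
  B Stop Lenition: [zadirte] → [zazirte]
  C Progressive Voicing Assimilation: no change — [zazirte]
  D Final Vowel Lowering: no change — [zazirte]
/azahvim/:
  A Velar Fronting: no change — [azahvim]
  B Stop Lenition: no change — [azahvim]
  C Progressive Voicing Assimilation: [azahvim] → [azahfim]
  D Final Vowel Lowering: no change — [azahfim]
/bagitab/:
  A Velar Fronting: [bagitab] → [baditab]
  B Stop Lenition: [baditab] → [bazitab]
  C Progressive Voicing Assimilation: no change — [bazitab]
  D Final Vowel Lowering: no change — [bazitab]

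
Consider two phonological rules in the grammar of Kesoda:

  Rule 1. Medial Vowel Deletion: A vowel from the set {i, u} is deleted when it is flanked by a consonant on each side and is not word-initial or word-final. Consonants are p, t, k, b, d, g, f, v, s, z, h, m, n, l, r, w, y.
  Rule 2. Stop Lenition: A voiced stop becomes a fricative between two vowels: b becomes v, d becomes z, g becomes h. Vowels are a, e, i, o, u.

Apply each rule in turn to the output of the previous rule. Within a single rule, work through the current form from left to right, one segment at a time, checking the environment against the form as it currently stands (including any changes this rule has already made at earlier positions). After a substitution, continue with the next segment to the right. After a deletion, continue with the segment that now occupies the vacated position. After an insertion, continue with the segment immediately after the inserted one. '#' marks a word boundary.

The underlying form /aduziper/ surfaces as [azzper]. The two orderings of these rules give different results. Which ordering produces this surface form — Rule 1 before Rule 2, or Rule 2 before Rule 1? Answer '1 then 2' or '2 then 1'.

2 then 1

Order 1 then 2:
  1 Medial Vowel Deletion: [aduziper] → [adzper]
  2 Stop Lenition: no change — [adzper]
  result: [adzper]
Order 2 then 1:
  2 Stop Lenition: [aduziper] → [azuziper]
  1 Medial Vowel Deletion: [azuziper] → [azzper]
  result: [azzper]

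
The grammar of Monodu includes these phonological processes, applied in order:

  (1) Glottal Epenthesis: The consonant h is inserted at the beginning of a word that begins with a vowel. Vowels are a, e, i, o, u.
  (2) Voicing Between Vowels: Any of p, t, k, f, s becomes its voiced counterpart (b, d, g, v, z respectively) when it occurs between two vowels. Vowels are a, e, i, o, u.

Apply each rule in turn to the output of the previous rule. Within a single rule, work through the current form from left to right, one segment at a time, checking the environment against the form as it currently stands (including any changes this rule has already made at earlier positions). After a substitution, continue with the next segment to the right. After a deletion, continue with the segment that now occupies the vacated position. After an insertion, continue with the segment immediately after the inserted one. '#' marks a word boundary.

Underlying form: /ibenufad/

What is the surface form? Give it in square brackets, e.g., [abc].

[hibenuvad]

(1) Glottal Epenthesis: [ibenufad] → [hibenufad]
(2) Voicing Between Vowels: [hibenufad] → [hibenuvad]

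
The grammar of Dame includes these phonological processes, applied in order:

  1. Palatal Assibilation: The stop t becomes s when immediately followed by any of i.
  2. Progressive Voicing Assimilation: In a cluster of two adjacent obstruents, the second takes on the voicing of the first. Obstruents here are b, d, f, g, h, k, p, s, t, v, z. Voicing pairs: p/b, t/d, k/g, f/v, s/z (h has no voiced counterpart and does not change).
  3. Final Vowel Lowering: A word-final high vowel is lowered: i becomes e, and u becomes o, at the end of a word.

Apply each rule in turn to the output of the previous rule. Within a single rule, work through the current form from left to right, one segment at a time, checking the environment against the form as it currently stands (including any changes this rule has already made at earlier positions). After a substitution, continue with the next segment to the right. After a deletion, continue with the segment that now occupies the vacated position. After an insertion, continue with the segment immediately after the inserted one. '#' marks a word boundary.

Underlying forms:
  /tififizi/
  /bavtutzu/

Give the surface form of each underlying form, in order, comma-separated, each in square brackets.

/tififizi/:
  1 Palatal Assibilation: [tififizi] → [sififizi]
  2 Progressive Voicing Assimilation: no change — [sififizi]
  3 Final Vowel Lowering: [sififizi] → [sififize]
/bavtutzu/:
  1 Palatal Assibilation: no change — [bavtutzu]
  2 Progressive Voicing Assimilation: [bavtutzu] → [bavdutsu]
  3 Final Vowel Lowering: [bavdutsu] → [bavdutso]

[sififize], [bavdutso]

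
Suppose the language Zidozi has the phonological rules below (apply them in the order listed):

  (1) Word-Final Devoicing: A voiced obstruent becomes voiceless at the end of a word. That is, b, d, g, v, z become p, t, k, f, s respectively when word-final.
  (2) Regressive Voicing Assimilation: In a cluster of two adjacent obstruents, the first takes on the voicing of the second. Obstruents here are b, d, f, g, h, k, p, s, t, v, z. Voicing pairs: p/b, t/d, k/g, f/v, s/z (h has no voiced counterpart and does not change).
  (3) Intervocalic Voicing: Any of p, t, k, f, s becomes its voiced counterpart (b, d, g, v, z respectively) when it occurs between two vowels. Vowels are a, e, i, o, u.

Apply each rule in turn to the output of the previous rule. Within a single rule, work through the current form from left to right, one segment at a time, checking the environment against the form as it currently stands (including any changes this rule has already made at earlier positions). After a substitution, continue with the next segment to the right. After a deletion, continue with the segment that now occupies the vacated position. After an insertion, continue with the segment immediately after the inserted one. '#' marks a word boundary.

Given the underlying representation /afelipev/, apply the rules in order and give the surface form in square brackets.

(1) Word-Final Devoicing: [afelipev] → [afelipef]
(2) Regressive Voicing Assimilation: no change — [afelipef]
(3) Intervocalic Voicing: [afelipef] → [avelibef]

[avelibef]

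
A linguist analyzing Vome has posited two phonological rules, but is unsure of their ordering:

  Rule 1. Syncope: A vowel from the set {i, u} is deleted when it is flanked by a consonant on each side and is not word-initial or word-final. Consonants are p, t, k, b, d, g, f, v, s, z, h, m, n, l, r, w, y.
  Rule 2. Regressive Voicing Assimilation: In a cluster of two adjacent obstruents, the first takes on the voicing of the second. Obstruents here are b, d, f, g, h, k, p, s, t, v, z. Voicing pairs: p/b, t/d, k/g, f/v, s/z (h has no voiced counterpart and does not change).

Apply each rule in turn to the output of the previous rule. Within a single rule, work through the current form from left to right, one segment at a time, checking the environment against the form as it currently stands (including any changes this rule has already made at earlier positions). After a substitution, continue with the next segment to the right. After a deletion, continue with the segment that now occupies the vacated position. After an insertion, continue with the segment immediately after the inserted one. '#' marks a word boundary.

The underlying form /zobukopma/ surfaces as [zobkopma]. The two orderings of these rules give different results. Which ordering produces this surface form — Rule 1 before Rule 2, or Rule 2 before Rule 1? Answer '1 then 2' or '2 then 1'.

2 then 1

Order 1 then 2:
  1 Syncope: [zobukopma] → [zobkopma]
  2 Regressive Voicing Assimilation: [zobkopma] → [zopkopma]
  result: [zopkopma]
Order 2 then 1:
  2 Regressive Voicing Assimilation: no change — [zobukopma]
  1 Syncope: [zobukopma] → [zobkopma]
  result: [zobkopma]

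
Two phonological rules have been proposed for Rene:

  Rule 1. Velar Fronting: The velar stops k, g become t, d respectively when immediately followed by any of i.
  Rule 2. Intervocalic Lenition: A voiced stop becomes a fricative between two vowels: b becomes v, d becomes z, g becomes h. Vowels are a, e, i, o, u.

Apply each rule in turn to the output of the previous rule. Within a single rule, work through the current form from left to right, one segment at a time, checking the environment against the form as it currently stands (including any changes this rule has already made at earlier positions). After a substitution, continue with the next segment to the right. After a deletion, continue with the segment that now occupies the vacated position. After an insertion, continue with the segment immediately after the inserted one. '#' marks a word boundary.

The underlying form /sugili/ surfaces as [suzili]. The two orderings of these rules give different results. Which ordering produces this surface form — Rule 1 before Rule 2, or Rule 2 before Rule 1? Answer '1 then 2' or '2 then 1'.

Order 1 then 2:
  1 Velar Fronting: [sugili] → [sudili]
  2 Intervocalic Lenition: [sudili] → [suzili]
  result: [suzili]
Order 2 then 1:
  2 Intervocalic Lenition: [sugili] → [suhili]
  1 Velar Fronting: no change — [suhili]
  result: [suhili]

1 then 2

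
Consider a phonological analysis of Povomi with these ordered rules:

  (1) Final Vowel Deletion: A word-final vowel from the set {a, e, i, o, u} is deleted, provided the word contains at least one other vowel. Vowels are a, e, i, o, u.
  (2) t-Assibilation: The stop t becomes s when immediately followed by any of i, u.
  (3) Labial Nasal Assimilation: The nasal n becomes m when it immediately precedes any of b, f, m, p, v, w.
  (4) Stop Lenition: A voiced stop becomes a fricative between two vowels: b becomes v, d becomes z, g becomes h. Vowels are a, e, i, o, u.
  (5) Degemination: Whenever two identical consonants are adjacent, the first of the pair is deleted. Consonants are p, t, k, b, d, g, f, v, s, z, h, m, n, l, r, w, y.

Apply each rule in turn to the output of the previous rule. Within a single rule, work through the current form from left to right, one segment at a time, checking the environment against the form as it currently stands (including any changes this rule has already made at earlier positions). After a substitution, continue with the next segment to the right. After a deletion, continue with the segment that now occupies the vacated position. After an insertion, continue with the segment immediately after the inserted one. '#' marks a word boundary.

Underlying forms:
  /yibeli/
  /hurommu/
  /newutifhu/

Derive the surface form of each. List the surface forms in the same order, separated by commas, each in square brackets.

[yivel], [hurom], [newusifh]

/yibeli/:
  (1) Final Vowel Deletion: [yibeli] → [yibel]
  (2) t-Assibilation: no change — [yibel]
  (3) Labial Nasal Assimilation: no change — [yibel]
  (4) Stop Lenition: [yibel] → [yivel]
  (5) Degemination: no change — [yivel]
/hurommu/:
  (1) Final Vowel Deletion: [hurommu] → [huromm]
  (2) t-Assibilation: no change — [huromm]
  (3) Labial Nasal Assimilation: no change — [huromm]
  (4) Stop Lenition: no change — [huromm]
  (5) Degemination: [huromm] → [hurom]
/newutifhu/:
  (1) Final Vowel Deletion: [newutifhu] → [newutifh]
  (2) t-Assibilation: [newutifh] → [newusifh]
  (3) Labial Nasal Assimilation: no change — [newusifh]
  (4) Stop Lenition: no change — [newusifh]
  (5) Degemination: no change — [newusifh]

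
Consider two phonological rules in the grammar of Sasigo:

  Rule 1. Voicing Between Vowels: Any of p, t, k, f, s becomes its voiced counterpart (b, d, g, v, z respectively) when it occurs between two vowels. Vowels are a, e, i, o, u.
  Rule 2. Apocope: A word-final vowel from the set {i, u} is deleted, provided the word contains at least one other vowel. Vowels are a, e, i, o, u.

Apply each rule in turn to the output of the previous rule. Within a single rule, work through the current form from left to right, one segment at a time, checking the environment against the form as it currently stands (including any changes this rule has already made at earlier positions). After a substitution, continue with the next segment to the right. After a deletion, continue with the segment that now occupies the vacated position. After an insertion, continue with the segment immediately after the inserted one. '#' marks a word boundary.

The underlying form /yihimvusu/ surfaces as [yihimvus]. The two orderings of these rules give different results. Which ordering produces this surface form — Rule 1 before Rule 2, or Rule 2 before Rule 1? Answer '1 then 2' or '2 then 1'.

Order 1 then 2:
  1 Voicing Between Vowels: [yihimvusu] → [yihimvuzu]
  2 Apocope: [yihimvuzu] → [yihimvuz]
  result: [yihimvuz]
Order 2 then 1:
  2 Apocope: [yihimvusu] → [yihimvus]
  1 Voicing Between Vowels: no change — [yihimvus]
  result: [yihimvus]

2 then 1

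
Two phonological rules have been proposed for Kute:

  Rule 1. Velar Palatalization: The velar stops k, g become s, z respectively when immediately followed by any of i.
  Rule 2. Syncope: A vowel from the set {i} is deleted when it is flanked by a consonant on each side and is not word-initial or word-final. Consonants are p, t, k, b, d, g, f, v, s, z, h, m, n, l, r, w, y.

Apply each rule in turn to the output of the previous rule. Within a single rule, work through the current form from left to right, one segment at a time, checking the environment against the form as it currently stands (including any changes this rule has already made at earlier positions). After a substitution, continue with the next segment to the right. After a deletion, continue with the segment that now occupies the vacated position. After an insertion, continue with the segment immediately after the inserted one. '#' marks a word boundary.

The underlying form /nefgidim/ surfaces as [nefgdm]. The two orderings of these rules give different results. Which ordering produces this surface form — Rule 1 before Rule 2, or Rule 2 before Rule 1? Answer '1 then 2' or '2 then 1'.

2 then 1

Order 1 then 2:
  1 Velar Palatalization: [nefgidim] → [nefzidim]
  2 Syncope: [nefzidim] → [nefzdm]
  result: [nefzdm]
Order 2 then 1:
  2 Syncope: [nefgidim] → [nefgdm]
  1 Velar Palatalization: no change — [nefgdm]
  result: [nefgdm]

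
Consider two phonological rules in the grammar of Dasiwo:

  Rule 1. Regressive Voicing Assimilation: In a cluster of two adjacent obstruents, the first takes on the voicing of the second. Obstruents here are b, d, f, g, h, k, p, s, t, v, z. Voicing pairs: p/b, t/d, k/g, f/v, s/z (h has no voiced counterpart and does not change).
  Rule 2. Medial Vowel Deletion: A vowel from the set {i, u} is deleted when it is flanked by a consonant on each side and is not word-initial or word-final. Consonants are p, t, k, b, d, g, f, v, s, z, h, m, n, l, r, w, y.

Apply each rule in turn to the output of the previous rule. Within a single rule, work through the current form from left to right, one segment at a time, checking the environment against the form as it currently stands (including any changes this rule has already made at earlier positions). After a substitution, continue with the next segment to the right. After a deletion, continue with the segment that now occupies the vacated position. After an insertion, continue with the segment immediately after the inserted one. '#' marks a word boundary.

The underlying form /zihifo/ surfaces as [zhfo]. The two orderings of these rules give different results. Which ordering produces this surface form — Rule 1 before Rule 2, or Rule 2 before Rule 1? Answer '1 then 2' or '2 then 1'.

Order 1 then 2:
  1 Regressive Voicing Assimilation: no change — [zihifo]
  2 Medial Vowel Deletion: [zihifo] → [zhfo]
  result: [zhfo]
Order 2 then 1:
  2 Medial Vowel Deletion: [zihifo] → [zhfo]
  1 Regressive Voicing Assimilation: [zhfo] → [shfo]
  result: [shfo]

1 then 2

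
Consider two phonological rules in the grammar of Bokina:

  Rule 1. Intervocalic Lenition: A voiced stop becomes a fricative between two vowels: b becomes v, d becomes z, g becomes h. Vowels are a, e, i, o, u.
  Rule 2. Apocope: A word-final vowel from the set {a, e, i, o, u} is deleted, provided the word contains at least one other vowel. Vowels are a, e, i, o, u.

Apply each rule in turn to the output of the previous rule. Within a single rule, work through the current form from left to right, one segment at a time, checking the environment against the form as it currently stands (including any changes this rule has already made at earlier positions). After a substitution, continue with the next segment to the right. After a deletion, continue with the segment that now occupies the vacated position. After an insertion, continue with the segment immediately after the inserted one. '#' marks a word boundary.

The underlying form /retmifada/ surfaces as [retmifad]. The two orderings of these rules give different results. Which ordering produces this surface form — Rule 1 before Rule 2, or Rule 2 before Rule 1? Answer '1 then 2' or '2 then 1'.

Order 1 then 2:
  1 Intervocalic Lenition: [retmifada] → [retmifaza]
  2 Apocope: [retmifaza] → [retmifaz]
  result: [retmifaz]
Order 2 then 1:
  2 Apocope: [retmifada] → [retmifad]
  1 Intervocalic Lenition: no change — [retmifad]
  result: [retmifad]

2 then 1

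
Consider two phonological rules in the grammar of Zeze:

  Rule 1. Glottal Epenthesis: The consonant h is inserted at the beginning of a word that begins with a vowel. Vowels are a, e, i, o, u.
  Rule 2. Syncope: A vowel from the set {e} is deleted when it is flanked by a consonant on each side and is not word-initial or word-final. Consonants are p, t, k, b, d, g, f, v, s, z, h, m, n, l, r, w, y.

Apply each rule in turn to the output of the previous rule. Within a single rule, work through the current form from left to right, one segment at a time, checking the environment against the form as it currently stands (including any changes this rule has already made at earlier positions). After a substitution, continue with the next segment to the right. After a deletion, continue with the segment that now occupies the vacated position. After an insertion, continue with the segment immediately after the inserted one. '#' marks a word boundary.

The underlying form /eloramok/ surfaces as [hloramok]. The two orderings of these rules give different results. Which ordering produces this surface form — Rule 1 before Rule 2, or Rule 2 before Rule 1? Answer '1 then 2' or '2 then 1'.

Order 1 then 2:
  1 Glottal Epenthesis: [eloramok] → [heloramok]
  2 Syncope: [heloramok] → [hloramok]
  result: [hloramok]
Order 2 then 1:
  2 Syncope: no change — [eloramok]
  1 Glottal Epenthesis: [eloramok] → [heloramok]
  result: [heloramok]

1 then 2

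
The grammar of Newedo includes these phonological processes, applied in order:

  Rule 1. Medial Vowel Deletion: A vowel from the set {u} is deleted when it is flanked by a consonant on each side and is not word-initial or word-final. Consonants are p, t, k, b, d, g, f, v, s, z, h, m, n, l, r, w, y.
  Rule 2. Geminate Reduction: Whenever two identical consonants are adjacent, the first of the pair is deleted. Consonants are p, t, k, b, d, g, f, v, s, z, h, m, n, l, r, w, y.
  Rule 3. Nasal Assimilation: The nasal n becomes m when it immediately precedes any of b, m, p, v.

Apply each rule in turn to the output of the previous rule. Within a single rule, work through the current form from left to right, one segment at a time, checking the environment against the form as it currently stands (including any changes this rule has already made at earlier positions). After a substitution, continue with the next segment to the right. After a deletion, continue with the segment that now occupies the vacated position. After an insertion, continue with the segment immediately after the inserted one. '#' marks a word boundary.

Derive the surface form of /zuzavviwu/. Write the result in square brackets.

Rule 1 Medial Vowel Deletion: [zuzavviwu] → [zzavviwu]
Rule 2 Geminate Reduction: [zzavviwu] → [zaviwu]
Rule 3 Nasal Assimilation: no change — [zaviwu]

[zaviwu]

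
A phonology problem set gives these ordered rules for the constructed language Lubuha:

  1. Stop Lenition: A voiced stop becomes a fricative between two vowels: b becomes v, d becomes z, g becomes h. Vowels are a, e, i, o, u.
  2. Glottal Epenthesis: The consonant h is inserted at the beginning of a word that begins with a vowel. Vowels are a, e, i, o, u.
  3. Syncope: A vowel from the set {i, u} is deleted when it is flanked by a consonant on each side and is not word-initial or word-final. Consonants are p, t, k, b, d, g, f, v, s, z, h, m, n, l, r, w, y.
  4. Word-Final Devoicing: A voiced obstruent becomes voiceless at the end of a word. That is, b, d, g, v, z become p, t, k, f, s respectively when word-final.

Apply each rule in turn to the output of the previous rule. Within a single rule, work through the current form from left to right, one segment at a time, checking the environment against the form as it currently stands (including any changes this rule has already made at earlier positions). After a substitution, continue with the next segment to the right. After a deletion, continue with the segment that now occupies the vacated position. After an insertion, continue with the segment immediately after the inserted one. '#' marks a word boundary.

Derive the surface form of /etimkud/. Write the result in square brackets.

[hetmkt]

1 Stop Lenition: no change — [etimkud]
2 Glottal Epenthesis: [etimkud] → [hetimkud]
3 Syncope: [hetimkud] → [hetmkd]
4 Word-Final Devoicing: [hetmkd] → [hetmkt]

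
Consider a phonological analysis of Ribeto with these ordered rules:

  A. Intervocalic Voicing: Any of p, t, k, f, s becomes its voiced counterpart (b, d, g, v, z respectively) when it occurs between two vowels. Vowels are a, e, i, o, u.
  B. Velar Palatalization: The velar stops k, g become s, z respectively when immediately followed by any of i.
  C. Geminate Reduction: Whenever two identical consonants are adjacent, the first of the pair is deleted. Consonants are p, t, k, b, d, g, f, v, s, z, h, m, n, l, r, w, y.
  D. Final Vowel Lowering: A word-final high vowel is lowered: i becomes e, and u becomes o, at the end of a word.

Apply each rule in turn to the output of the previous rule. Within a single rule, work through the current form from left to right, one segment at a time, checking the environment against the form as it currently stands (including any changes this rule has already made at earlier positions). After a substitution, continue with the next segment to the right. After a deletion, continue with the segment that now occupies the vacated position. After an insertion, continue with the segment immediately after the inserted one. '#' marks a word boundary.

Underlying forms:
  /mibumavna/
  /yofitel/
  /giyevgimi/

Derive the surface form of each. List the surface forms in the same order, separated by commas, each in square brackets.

/mibumavna/:
  A Intervocalic Voicing: no change — [mibumavna]
  B Velar Palatalization: no change — [mibumavna]
  C Geminate Reduction: no change — [mibumavna]
  D Final Vowel Lowering: no change — [mibumavna]
/yofitel/:
  A Intervocalic Voicing: [yofitel] → [yovidel]
  B Velar Palatalization: no change — [yovidel]
  C Geminate Reduction: no change — [yovidel]
  D Final Vowel Lowering: no change — [yovidel]
/giyevgimi/:
  A Intervocalic Voicing: no change — [giyevgimi]
  B Velar Palatalization: [giyevgimi] → [ziyevzimi]
  C Geminate Reduction: no change — [ziyevzimi]
  D Final Vowel Lowering: [ziyevzimi] → [ziyevzime]

[mibumavna], [yovidel], [ziyevzime]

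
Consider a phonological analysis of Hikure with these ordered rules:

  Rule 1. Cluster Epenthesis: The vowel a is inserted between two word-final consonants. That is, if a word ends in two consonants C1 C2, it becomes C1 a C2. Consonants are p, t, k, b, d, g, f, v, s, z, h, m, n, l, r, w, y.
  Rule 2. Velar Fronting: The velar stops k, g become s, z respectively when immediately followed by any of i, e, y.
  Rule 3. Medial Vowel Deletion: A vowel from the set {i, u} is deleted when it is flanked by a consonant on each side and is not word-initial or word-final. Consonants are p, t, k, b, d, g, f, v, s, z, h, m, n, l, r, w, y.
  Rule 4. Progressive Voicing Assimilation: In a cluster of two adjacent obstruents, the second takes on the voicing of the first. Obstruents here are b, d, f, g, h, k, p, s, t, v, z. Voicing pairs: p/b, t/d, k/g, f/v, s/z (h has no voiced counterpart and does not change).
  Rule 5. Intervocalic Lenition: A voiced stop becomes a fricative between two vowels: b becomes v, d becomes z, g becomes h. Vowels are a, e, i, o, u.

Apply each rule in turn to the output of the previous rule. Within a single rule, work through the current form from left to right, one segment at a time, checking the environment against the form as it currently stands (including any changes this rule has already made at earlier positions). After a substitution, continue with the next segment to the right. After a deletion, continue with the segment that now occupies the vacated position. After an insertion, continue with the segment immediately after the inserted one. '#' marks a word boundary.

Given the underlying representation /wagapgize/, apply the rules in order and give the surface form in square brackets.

[wahapsse]

Rule 1 Cluster Epenthesis: no change — [wagapgize]
Rule 2 Velar Fronting: [wagapgize] → [wagapzize]
Rule 3 Medial Vowel Deletion: [wagapzize] → [wagapzze]
Rule 4 Progressive Voicing Assimilation: [wagapzze] → [wagapsse]
Rule 5 Intervocalic Lenition: [wagapsse] → [wahapsse]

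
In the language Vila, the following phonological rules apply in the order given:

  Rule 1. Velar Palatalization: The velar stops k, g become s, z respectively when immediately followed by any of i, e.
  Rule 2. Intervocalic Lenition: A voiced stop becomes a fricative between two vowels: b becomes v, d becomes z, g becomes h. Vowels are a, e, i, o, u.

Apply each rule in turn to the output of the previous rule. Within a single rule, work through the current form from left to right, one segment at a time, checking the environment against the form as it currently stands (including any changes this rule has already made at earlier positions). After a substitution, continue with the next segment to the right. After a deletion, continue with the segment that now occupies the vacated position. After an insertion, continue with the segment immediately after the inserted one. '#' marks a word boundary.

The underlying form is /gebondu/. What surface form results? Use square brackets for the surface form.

Rule 1 Velar Palatalization: [gebondu] → [zebondu]
Rule 2 Intervocalic Lenition: [zebondu] → [zevondu]

[zevondu]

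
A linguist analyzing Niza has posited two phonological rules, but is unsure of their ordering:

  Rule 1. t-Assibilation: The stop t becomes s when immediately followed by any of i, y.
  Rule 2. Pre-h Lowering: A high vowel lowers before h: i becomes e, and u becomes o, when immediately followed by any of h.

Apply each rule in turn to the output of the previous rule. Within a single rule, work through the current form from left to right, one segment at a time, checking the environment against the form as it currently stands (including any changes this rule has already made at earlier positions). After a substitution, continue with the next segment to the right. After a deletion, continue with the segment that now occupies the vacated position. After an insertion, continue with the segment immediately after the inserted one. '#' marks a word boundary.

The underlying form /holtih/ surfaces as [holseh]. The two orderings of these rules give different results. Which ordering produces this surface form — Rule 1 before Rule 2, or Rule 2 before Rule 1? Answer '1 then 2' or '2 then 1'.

Order 1 then 2:
  1 t-Assibilation: [holtih] → [holsih]
  2 Pre-h Lowering: [holsih] → [holseh]
  result: [holseh]
Order 2 then 1:
  2 Pre-h Lowering: [holtih] → [holteh]
  1 t-Assibilation: no change — [holteh]
  result: [holteh]

1 then 2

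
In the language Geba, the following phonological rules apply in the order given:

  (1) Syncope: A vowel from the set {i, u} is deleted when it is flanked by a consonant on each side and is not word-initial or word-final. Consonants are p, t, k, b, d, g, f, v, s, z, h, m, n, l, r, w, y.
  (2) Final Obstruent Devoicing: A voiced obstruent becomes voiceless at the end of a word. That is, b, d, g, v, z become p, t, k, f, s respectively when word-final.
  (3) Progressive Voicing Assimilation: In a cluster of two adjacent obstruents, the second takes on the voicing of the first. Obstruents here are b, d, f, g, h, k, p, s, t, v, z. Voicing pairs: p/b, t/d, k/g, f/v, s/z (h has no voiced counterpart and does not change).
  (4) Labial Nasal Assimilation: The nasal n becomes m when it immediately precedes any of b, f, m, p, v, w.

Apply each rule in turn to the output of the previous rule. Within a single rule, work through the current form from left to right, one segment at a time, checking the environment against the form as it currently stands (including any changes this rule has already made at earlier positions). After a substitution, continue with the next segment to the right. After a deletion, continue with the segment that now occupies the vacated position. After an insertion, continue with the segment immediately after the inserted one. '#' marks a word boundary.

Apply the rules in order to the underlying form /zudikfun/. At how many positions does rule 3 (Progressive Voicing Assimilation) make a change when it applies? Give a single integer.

(1) Syncope: [zudikfun] → [zdkfn]
(2) Final Obstruent Devoicing: no change — [zdkfn]
(3) Progressive Voicing Assimilation: [zdkfn] → [zdgvn]
(4) Labial Nasal Assimilation: no change — [zdgvn]
Rule 3 changed 2 position(s).

2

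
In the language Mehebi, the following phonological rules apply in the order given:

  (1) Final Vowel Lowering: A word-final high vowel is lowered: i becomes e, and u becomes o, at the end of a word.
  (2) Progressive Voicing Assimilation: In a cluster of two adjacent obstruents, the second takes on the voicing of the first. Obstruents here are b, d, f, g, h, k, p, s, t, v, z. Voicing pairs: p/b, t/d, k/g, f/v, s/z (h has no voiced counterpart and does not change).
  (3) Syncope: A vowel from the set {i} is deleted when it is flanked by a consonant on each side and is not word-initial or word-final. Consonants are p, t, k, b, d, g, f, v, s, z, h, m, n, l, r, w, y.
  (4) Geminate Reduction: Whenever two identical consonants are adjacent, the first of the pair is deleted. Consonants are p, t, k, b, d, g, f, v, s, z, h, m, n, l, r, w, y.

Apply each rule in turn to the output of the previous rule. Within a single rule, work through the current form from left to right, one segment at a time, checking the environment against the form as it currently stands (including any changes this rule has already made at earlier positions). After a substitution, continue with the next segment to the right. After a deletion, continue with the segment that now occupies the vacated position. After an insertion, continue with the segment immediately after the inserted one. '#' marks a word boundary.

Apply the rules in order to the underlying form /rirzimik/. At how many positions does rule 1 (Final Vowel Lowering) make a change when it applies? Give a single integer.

0

(1) Final Vowel Lowering: no change — [rirzimik]
(2) Progressive Voicing Assimilation: no change — [rirzimik]
(3) Syncope: [rirzimik] → [rrzmk]
(4) Geminate Reduction: [rrzmk] → [rzmk]
Rule 1 changed 0 position(s).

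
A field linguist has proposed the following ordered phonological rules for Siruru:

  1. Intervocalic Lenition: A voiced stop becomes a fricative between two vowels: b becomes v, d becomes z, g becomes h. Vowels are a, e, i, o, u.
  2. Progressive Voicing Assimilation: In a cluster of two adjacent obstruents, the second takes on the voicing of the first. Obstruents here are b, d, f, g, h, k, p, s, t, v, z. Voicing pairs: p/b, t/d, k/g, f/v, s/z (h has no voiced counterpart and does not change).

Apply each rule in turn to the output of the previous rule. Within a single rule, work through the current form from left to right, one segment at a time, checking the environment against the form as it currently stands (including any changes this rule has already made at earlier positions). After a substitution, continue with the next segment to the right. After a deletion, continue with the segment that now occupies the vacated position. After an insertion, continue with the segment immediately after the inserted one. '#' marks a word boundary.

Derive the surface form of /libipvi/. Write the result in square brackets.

1 Intervocalic Lenition: [libipvi] → [livipvi]
2 Progressive Voicing Assimilation: [livipvi] → [livipfi]

[livipfi]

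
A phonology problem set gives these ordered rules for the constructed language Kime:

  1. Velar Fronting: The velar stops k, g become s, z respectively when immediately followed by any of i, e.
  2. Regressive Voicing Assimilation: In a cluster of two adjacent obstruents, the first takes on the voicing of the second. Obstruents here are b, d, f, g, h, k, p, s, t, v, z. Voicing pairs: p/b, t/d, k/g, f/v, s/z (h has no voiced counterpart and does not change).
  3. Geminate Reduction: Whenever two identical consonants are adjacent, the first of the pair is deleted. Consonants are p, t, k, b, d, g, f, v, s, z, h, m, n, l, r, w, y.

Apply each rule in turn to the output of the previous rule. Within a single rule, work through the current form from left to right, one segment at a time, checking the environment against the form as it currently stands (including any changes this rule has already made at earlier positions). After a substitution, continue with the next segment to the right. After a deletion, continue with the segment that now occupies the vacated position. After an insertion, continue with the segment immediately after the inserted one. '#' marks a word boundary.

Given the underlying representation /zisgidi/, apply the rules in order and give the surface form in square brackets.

1 Velar Fronting: [zisgidi] → [ziszidi]
2 Regressive Voicing Assimilation: [ziszidi] → [zizzidi]
3 Geminate Reduction: [zizzidi] → [zizidi]

[zizidi]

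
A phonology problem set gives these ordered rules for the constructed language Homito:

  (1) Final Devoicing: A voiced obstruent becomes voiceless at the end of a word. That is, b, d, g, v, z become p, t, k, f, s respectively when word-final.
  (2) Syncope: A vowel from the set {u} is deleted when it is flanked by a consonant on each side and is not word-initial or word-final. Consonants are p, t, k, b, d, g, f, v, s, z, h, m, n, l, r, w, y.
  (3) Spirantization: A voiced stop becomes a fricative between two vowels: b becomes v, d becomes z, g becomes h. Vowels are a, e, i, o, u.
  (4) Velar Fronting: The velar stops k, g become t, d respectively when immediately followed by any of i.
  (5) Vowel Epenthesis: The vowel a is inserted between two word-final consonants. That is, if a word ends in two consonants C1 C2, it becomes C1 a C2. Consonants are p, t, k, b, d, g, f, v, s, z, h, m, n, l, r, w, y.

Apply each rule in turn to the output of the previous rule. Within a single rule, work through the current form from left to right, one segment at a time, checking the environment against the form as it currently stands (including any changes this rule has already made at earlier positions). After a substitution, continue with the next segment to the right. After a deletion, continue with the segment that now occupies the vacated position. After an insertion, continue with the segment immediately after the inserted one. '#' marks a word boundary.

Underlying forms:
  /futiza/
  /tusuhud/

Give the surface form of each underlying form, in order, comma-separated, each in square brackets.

/futiza/:
  (1) Final Devoicing: no change — [futiza]
  (2) Syncope: [futiza] → [ftiza]
  (3) Spirantization: no change — [ftiza]
  (4) Velar Fronting: no change — [ftiza]
  (5) Vowel Epenthesis: no change — [ftiza]
/tusuhud/:
  (1) Final Devoicing: [tusuhud] → [tusuhut]
  (2) Syncope: [tusuhut] → [tsht]
  (3) Spirantization: no change — [tsht]
  (4) Velar Fronting: no change — [tsht]
  (5) Vowel Epenthesis: [tsht] → [tshat]

[ftiza], [tshat]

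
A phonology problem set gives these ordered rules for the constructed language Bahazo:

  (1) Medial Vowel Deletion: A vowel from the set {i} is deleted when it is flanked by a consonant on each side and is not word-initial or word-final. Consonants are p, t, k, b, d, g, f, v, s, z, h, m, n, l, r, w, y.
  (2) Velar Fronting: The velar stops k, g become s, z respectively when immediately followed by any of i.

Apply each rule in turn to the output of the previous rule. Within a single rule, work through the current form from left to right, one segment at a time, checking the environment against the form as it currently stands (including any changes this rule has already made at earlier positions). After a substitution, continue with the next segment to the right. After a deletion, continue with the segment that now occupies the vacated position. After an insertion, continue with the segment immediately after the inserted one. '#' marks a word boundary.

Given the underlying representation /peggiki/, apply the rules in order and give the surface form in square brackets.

[peggsi]

(1) Medial Vowel Deletion: [peggiki] → [peggki]
(2) Velar Fronting: [peggki] → [peggsi]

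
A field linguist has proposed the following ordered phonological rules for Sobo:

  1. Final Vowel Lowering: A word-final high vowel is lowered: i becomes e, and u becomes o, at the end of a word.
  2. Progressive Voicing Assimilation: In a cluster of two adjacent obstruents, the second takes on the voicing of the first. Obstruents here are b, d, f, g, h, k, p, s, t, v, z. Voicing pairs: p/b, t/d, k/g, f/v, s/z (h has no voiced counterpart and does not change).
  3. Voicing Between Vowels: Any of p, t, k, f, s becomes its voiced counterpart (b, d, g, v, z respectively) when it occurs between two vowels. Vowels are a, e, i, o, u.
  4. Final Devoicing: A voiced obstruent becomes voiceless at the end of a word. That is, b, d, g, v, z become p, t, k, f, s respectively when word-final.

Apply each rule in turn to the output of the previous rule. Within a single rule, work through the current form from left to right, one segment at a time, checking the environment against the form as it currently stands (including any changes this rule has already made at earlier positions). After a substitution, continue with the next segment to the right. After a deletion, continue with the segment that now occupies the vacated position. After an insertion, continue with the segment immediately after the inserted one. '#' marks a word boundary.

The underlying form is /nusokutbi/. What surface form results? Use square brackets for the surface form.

[nuzogutpe]

1 Final Vowel Lowering: [nusokutbi] → [nusokutbe]
2 Progressive Voicing Assimilation: [nusokutbe] → [nusokutpe]
3 Voicing Between Vowels: [nusokutpe] → [nuzogutpe]
4 Final Devoicing: no change — [nuzogutpe]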